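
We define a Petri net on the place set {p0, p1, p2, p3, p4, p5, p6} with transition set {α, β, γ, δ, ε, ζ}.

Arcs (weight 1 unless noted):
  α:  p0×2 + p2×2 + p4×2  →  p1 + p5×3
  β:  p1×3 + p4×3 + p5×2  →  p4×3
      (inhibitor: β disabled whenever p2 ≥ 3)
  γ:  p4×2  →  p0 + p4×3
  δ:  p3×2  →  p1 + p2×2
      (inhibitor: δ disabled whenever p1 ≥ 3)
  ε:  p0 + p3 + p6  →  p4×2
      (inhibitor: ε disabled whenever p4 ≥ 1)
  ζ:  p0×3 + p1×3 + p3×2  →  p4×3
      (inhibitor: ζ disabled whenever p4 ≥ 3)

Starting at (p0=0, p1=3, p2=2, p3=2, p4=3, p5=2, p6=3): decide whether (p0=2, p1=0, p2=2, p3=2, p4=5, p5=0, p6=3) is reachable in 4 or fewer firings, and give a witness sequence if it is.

YES — reachable via ⟨β, γ, γ⟩ (3 firings)

step 1: fire β:  (p0=0, p1=3, p2=2, p3=2, p4=3, p5=2, p6=3) → (p0=0, p1=0, p2=2, p3=2, p4=3, p5=0, p6=3)
step 2: fire γ:  (p0=0, p1=0, p2=2, p3=2, p4=3, p5=0, p6=3) → (p0=1, p1=0, p2=2, p3=2, p4=4, p5=0, p6=3)
step 3: fire γ:  (p0=1, p1=0, p2=2, p3=2, p4=4, p5=0, p6=3) → (p0=2, p1=0, p2=2, p3=2, p4=5, p5=0, p6=3)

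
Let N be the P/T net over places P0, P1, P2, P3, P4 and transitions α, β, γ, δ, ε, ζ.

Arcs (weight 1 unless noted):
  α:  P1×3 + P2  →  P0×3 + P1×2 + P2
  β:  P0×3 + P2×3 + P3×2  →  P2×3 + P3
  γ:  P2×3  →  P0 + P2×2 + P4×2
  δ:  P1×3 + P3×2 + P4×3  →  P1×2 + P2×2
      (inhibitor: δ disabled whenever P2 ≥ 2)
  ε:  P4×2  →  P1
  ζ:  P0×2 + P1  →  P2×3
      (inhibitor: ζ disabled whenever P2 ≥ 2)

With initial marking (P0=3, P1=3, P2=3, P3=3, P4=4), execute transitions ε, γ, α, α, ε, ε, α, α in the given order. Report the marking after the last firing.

(P0=16, P1=2, P2=2, P3=3, P4=0)

step 1: fire ε:  (P0=3, P1=3, P2=3, P3=3, P4=4) → (P0=3, P1=4, P2=3, P3=3, P4=2)
step 2: fire γ:  (P0=3, P1=4, P2=3, P3=3, P4=2) → (P0=4, P1=4, P2=2, P3=3, P4=4)
step 3: fire α:  (P0=4, P1=4, P2=2, P3=3, P4=4) → (P0=7, P1=3, P2=2, P3=3, P4=4)
step 4: fire α:  (P0=7, P1=3, P2=2, P3=3, P4=4) → (P0=10, P1=2, P2=2, P3=3, P4=4)
step 5: fire ε:  (P0=10, P1=2, P2=2, P3=3, P4=4) → (P0=10, P1=3, P2=2, P3=3, P4=2)
step 6: fire ε:  (P0=10, P1=3, P2=2, P3=3, P4=2) → (P0=10, P1=4, P2=2, P3=3, P4=0)
step 7: fire α:  (P0=10, P1=4, P2=2, P3=3, P4=0) → (P0=13, P1=3, P2=2, P3=3, P4=0)
step 8: fire α:  (P0=13, P1=3, P2=2, P3=3, P4=0) → (P0=16, P1=2, P2=2, P3=3, P4=0)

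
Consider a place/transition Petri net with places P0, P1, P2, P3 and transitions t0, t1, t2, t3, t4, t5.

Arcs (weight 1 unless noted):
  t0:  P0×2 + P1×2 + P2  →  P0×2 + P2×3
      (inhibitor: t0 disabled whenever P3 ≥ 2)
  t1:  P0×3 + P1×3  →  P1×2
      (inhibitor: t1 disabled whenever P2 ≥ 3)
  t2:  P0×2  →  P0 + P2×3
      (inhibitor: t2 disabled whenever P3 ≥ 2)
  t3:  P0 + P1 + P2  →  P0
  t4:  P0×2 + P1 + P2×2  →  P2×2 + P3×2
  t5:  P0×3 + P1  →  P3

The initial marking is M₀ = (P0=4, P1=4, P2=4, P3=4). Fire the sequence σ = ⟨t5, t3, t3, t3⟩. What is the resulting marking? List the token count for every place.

(P0=1, P1=0, P2=1, P3=5)

step 1: fire t5:  (P0=4, P1=4, P2=4, P3=4) → (P0=1, P1=3, P2=4, P3=5)
step 2: fire t3:  (P0=1, P1=3, P2=4, P3=5) → (P0=1, P1=2, P2=3, P3=5)
step 3: fire t3:  (P0=1, P1=2, P2=3, P3=5) → (P0=1, P1=1, P2=2, P3=5)
step 4: fire t3:  (P0=1, P1=1, P2=2, P3=5) → (P0=1, P1=0, P2=1, P3=5)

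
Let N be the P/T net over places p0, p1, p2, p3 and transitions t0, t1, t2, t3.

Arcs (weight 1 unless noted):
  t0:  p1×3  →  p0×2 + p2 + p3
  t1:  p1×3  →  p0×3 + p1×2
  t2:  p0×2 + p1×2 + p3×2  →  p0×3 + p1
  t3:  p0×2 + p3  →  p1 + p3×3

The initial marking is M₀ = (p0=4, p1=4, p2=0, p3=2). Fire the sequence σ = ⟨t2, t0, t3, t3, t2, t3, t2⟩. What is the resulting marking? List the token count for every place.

step 1: fire t2:  (p0=4, p1=4, p2=0, p3=2) → (p0=5, p1=3, p2=0, p3=0)
step 2: fire t0:  (p0=5, p1=3, p2=0, p3=0) → (p0=7, p1=0, p2=1, p3=1)
step 3: fire t3:  (p0=7, p1=0, p2=1, p3=1) → (p0=5, p1=1, p2=1, p3=3)
step 4: fire t3:  (p0=5, p1=1, p2=1, p3=3) → (p0=3, p1=2, p2=1, p3=5)
step 5: fire t2:  (p0=3, p1=2, p2=1, p3=5) → (p0=4, p1=1, p2=1, p3=3)
step 6: fire t3:  (p0=4, p1=1, p2=1, p3=3) → (p0=2, p1=2, p2=1, p3=5)
step 7: fire t2:  (p0=2, p1=2, p2=1, p3=5) → (p0=3, p1=1, p2=1, p3=3)

(p0=3, p1=1, p2=1, p3=3)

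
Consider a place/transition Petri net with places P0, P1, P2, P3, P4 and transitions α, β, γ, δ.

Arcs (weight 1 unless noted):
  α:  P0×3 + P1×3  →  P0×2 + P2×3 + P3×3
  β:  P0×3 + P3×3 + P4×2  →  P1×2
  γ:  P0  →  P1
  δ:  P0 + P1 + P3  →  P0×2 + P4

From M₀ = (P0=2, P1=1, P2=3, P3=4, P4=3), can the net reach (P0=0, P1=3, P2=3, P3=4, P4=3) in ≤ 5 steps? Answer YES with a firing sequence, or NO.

YES — reachable via ⟨γ, γ⟩ (2 firings)

step 1: fire γ:  (P0=2, P1=1, P2=3, P3=4, P4=3) → (P0=1, P1=2, P2=3, P3=4, P4=3)
step 2: fire γ:  (P0=1, P1=2, P2=3, P3=4, P4=3) → (P0=0, P1=3, P2=3, P3=4, P4=3)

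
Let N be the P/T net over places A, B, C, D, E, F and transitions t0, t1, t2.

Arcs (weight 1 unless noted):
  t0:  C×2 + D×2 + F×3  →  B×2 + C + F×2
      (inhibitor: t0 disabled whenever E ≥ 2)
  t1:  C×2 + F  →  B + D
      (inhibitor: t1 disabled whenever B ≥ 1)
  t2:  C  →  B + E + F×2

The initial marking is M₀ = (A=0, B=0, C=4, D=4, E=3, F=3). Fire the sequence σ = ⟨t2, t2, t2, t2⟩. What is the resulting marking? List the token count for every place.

step 1: fire t2:  (A=0, B=0, C=4, D=4, E=3, F=3) → (A=0, B=1, C=3, D=4, E=4, F=5)
step 2: fire t2:  (A=0, B=1, C=3, D=4, E=4, F=5) → (A=0, B=2, C=2, D=4, E=5, F=7)
step 3: fire t2:  (A=0, B=2, C=2, D=4, E=5, F=7) → (A=0, B=3, C=1, D=4, E=6, F=9)
step 4: fire t2:  (A=0, B=3, C=1, D=4, E=6, F=9) → (A=0, B=4, C=0, D=4, E=7, F=11)

(A=0, B=4, C=0, D=4, E=7, F=11)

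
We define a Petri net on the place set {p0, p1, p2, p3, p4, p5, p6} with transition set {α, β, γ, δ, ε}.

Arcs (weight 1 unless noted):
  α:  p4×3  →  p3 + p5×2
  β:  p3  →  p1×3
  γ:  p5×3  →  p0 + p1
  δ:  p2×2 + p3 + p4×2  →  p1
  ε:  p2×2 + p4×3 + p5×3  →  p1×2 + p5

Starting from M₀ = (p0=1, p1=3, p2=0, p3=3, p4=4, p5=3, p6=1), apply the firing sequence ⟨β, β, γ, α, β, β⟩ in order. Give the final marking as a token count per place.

step 1: fire β:  (p0=1, p1=3, p2=0, p3=3, p4=4, p5=3, p6=1) → (p0=1, p1=6, p2=0, p3=2, p4=4, p5=3, p6=1)
step 2: fire β:  (p0=1, p1=6, p2=0, p3=2, p4=4, p5=3, p6=1) → (p0=1, p1=9, p2=0, p3=1, p4=4, p5=3, p6=1)
step 3: fire γ:  (p0=1, p1=9, p2=0, p3=1, p4=4, p5=3, p6=1) → (p0=2, p1=10, p2=0, p3=1, p4=4, p5=0, p6=1)
step 4: fire α:  (p0=2, p1=10, p2=0, p3=1, p4=4, p5=0, p6=1) → (p0=2, p1=10, p2=0, p3=2, p4=1, p5=2, p6=1)
step 5: fire β:  (p0=2, p1=10, p2=0, p3=2, p4=1, p5=2, p6=1) → (p0=2, p1=13, p2=0, p3=1, p4=1, p5=2, p6=1)
step 6: fire β:  (p0=2, p1=13, p2=0, p3=1, p4=1, p5=2, p6=1) → (p0=2, p1=16, p2=0, p3=0, p4=1, p5=2, p6=1)

(p0=2, p1=16, p2=0, p3=0, p4=1, p5=2, p6=1)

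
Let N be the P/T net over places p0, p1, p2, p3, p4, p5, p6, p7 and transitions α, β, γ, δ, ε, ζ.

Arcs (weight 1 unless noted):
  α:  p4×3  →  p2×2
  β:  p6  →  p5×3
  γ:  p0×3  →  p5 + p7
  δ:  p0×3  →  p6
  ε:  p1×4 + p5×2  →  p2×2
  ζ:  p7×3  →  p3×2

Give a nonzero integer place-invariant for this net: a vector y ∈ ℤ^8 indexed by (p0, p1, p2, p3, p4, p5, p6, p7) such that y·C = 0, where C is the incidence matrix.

y = (p0:0, p1:3, p2:6, p3:0, p4:4, p5:0, p6:0, p7:0)

Incidence matrix C (rows=places, cols=transitions):
        α    β    γ    δ    ε    ζ
   p0   0    0   -3   -3    0    0
   p1   0    0    0    0   -4    0
   p2   2    0    0    0    2    0
   p3   0    0    0    0    0    2
   p4  -3    0    0    0    0    0
   p5   0    3    1    0   -2    0
   p6   0   -1    0    1    0    0
   p7   0    0    1    0    0   -3

Candidate y = [0, 3, 6, 0, 4, 0, 0, 0]; check y·C column-wise:
  col α: 3·0 + 6·2 + 4·-3 = 0
  col β: 3·0 + 6·0 + 4·0 + 0·3 + 0·-1 = 0
  col γ: 0·-3 + 3·0 + 6·0 + 4·0 + 0·1 + 0·1 = 0
  col δ: 0·-3 + 3·0 + 6·0 + 4·0 + 0·1 = 0
  col ε: 3·-4 + 6·2 + 4·0 + 0·-2 = 0
  col ζ: 3·0 + 6·0 + 0·2 + 4·0 + 0·-3 = 0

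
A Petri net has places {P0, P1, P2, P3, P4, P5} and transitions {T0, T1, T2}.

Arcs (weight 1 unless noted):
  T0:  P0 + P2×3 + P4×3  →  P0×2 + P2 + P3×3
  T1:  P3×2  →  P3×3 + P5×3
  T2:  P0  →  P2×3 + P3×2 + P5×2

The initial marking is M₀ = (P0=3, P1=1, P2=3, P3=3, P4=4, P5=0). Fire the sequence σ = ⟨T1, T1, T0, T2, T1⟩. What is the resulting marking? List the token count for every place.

(P0=3, P1=1, P2=4, P3=11, P4=1, P5=11)

step 1: fire T1:  (P0=3, P1=1, P2=3, P3=3, P4=4, P5=0) → (P0=3, P1=1, P2=3, P3=4, P4=4, P5=3)
step 2: fire T1:  (P0=3, P1=1, P2=3, P3=4, P4=4, P5=3) → (P0=3, P1=1, P2=3, P3=5, P4=4, P5=6)
step 3: fire T0:  (P0=3, P1=1, P2=3, P3=5, P4=4, P5=6) → (P0=4, P1=1, P2=1, P3=8, P4=1, P5=6)
step 4: fire T2:  (P0=4, P1=1, P2=1, P3=8, P4=1, P5=6) → (P0=3, P1=1, P2=4, P3=10, P4=1, P5=8)
step 5: fire T1:  (P0=3, P1=1, P2=4, P3=10, P4=1, P5=8) → (P0=3, P1=1, P2=4, P3=11, P4=1, P5=11)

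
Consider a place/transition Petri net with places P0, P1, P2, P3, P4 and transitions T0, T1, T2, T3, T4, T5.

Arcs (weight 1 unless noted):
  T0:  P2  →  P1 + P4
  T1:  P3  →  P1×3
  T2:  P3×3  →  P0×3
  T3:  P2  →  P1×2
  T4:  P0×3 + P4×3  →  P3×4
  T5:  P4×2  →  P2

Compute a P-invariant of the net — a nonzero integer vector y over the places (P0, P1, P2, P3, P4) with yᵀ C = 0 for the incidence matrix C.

y = (P0:3, P1:1, P2:2, P3:3, P4:1)

Incidence matrix C (rows=places, cols=transitions):
       T0   T1   T2   T3   T4   T5
   P0   0    0    3    0   -3    0
   P1   1    3    0    2    0    0
   P2  -1    0    0   -1    0    1
   P3   0   -1   -3    0    4    0
   P4   1    0    0    0   -3   -2

Candidate y = [3, 1, 2, 3, 1]; check y·C column-wise:
  col T0: 3·0 + 1·1 + 2·-1 + 3·0 + 1·1 = 0
  col T1: 3·0 + 1·3 + 2·0 + 3·-1 + 1·0 = 0
  col T2: 3·3 + 1·0 + 2·0 + 3·-3 + 1·0 = 0
  col T3: 3·0 + 1·2 + 2·-1 + 3·0 + 1·0 = 0
  col T4: 3·-3 + 1·0 + 2·0 + 3·4 + 1·-3 = 0
  col T5: 3·0 + 1·0 + 2·1 + 3·0 + 1·-2 = 0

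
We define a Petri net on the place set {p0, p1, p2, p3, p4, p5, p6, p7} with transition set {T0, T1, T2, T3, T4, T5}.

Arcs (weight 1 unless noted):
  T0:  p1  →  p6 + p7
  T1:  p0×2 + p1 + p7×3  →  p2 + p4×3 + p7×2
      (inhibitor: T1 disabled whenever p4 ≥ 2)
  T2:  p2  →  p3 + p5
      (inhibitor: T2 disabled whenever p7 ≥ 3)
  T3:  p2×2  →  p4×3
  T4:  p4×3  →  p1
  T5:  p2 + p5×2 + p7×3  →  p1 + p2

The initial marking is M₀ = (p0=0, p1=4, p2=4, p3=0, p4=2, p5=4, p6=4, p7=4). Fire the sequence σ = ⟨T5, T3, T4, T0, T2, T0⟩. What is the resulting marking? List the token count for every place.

(p0=0, p1=4, p2=1, p3=1, p4=2, p5=3, p6=6, p7=3)

step 1: fire T5:  (p0=0, p1=4, p2=4, p3=0, p4=2, p5=4, p6=4, p7=4) → (p0=0, p1=5, p2=4, p3=0, p4=2, p5=2, p6=4, p7=1)
step 2: fire T3:  (p0=0, p1=5, p2=4, p3=0, p4=2, p5=2, p6=4, p7=1) → (p0=0, p1=5, p2=2, p3=0, p4=5, p5=2, p6=4, p7=1)
step 3: fire T4:  (p0=0, p1=5, p2=2, p3=0, p4=5, p5=2, p6=4, p7=1) → (p0=0, p1=6, p2=2, p3=0, p4=2, p5=2, p6=4, p7=1)
step 4: fire T0:  (p0=0, p1=6, p2=2, p3=0, p4=2, p5=2, p6=4, p7=1) → (p0=0, p1=5, p2=2, p3=0, p4=2, p5=2, p6=5, p7=2)
step 5: fire T2:  (p0=0, p1=5, p2=2, p3=0, p4=2, p5=2, p6=5, p7=2) → (p0=0, p1=5, p2=1, p3=1, p4=2, p5=3, p6=5, p7=2)
step 6: fire T0:  (p0=0, p1=5, p2=1, p3=1, p4=2, p5=3, p6=5, p7=2) → (p0=0, p1=4, p2=1, p3=1, p4=2, p5=3, p6=6, p7=3)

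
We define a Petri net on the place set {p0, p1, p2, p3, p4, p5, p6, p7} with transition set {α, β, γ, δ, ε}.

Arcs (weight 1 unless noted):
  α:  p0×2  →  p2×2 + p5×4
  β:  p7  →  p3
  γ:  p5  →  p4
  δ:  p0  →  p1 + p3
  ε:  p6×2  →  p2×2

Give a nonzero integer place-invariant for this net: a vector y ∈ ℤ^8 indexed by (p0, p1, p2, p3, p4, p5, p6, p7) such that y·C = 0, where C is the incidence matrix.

Incidence matrix C (rows=places, cols=transitions):
        α    β    γ    δ    ε
   p0  -2    0    0   -1    0
   p1   0    0    0    1    0
   p2   2    0    0    0    2
   p3   0    1    0    1    0
   p4   0    0    1    0    0
   p5   4    0   -1    0    0
   p6   0    0    0    0   -2
   p7   0   -1    0    0    0

Candidate y = [2, 2, 0, 0, 1, 1, 0, 0]; check y·C column-wise:
  col α: 2·-2 + 2·0 + 0·2 + 1·0 + 1·4 = 0
  col β: 2·0 + 2·0 + 0·1 + 1·0 + 1·0 + 0·-1 = 0
  col γ: 2·0 + 2·0 + 1·1 + 1·-1 = 0
  col δ: 2·-1 + 2·1 + 0·1 + 1·0 + 1·0 = 0
  col ε: 2·0 + 2·0 + 0·2 + 1·0 + 1·0 + 0·-2 = 0

y = (p0:2, p1:2, p2:0, p3:0, p4:1, p5:1, p6:0, p7:0)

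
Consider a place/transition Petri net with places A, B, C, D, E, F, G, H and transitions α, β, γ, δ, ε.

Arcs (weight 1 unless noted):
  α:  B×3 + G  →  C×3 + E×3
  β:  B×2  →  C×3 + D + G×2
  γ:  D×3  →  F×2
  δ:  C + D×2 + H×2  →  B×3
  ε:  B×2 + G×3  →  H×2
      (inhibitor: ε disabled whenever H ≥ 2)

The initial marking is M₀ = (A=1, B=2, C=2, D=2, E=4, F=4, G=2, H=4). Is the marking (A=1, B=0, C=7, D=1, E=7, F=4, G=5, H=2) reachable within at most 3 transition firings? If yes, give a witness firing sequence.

NO — not reachable within 3 firings

depth 0: 1 marking
depth 1: 3 markings reached so far
depth 2: 6 markings reached so far
depth 3: 8 markings reached so far
target is not among the 8 markings reachable within 3 steps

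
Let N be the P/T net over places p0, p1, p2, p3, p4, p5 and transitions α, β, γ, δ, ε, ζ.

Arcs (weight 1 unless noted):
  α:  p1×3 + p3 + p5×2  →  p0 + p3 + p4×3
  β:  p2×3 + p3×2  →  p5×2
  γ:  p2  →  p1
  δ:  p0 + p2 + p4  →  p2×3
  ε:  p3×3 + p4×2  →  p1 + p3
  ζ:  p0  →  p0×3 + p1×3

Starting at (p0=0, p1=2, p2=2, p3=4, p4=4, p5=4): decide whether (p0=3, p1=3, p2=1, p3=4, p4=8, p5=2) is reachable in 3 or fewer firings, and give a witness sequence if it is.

NO — not reachable within 3 firings

depth 0: 1 marking
depth 1: 3 markings reached so far
depth 2: 7 markings reached so far
depth 3: 14 markings reached so far
target is not among the 14 markings reachable within 3 steps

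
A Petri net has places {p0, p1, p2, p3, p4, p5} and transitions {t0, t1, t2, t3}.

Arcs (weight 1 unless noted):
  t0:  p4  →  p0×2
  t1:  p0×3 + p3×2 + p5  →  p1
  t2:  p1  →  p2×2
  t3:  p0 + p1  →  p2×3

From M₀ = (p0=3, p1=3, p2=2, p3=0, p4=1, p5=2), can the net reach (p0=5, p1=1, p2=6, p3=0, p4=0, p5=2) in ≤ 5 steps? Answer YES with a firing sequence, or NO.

step 1: fire t0:  (p0=3, p1=3, p2=2, p3=0, p4=1, p5=2) → (p0=5, p1=3, p2=2, p3=0, p4=0, p5=2)
step 2: fire t2:  (p0=5, p1=3, p2=2, p3=0, p4=0, p5=2) → (p0=5, p1=2, p2=4, p3=0, p4=0, p5=2)
step 3: fire t2:  (p0=5, p1=2, p2=4, p3=0, p4=0, p5=2) → (p0=5, p1=1, p2=6, p3=0, p4=0, p5=2)

YES — reachable via ⟨t0, t2, t2⟩ (3 firings)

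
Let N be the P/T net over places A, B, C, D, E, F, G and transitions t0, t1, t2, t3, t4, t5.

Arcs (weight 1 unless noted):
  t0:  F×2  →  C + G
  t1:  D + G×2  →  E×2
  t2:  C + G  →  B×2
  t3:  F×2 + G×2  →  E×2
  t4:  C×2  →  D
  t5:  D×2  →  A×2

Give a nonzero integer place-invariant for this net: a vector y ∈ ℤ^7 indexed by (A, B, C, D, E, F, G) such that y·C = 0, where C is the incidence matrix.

y = (A:2, B:1, C:1, D:2, E:2, F:1, G:1)

Incidence matrix C (rows=places, cols=transitions):
       t0   t1   t2   t3   t4   t5
    A   0    0    0    0    0    2
    B   0    0    2    0    0    0
    C   1    0   -1    0   -2    0
    D   0   -1    0    0    1   -2
    E   0    2    0    2    0    0
    F  -2    0    0   -2    0    0
    G   1   -2   -1   -2    0    0

Candidate y = [2, 1, 1, 2, 2, 1, 1]; check y·C column-wise:
  col t0: 2·0 + 1·0 + 1·1 + 2·0 + 2·0 + 1·-2 + 1·1 = 0
  col t1: 2·0 + 1·0 + 1·0 + 2·-1 + 2·2 + 1·0 + 1·-2 = 0
  col t2: 2·0 + 1·2 + 1·-1 + 2·0 + 2·0 + 1·0 + 1·-1 = 0
  col t3: 2·0 + 1·0 + 1·0 + 2·0 + 2·2 + 1·-2 + 1·-2 = 0
  col t4: 2·0 + 1·0 + 1·-2 + 2·1 + 2·0 + 1·0 + 1·0 = 0
  col t5: 2·2 + 1·0 + 1·0 + 2·-2 + 2·0 + 1·0 + 1·0 = 0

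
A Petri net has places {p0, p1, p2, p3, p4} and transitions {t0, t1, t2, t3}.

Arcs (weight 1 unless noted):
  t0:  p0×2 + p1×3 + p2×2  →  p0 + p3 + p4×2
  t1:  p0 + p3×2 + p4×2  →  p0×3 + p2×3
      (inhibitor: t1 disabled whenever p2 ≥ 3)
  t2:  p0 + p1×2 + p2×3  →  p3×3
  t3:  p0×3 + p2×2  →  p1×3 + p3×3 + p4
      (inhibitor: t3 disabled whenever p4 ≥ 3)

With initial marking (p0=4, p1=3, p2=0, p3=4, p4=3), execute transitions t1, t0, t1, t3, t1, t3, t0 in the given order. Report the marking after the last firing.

(p0=2, p1=3, p2=1, p3=6, p4=3)

step 1: fire t1:  (p0=4, p1=3, p2=0, p3=4, p4=3) → (p0=6, p1=3, p2=3, p3=2, p4=1)
step 2: fire t0:  (p0=6, p1=3, p2=3, p3=2, p4=1) → (p0=5, p1=0, p2=1, p3=3, p4=3)
step 3: fire t1:  (p0=5, p1=0, p2=1, p3=3, p4=3) → (p0=7, p1=0, p2=4, p3=1, p4=1)
step 4: fire t3:  (p0=7, p1=0, p2=4, p3=1, p4=1) → (p0=4, p1=3, p2=2, p3=4, p4=2)
step 5: fire t1:  (p0=4, p1=3, p2=2, p3=4, p4=2) → (p0=6, p1=3, p2=5, p3=2, p4=0)
step 6: fire t3:  (p0=6, p1=3, p2=5, p3=2, p4=0) → (p0=3, p1=6, p2=3, p3=5, p4=1)
step 7: fire t0:  (p0=3, p1=6, p2=3, p3=5, p4=1) → (p0=2, p1=3, p2=1, p3=6, p4=3)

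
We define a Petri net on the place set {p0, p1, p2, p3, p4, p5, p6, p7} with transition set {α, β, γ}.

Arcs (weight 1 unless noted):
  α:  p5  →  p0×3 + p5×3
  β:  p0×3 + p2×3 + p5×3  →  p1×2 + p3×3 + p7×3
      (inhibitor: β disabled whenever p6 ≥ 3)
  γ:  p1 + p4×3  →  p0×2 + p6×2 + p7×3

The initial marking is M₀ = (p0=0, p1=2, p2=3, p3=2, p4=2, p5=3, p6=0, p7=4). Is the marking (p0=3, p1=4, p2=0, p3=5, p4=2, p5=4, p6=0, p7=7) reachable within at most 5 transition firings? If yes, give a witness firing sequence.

YES — reachable via ⟨α, α, β⟩ (3 firings)

step 1: fire α:  (p0=0, p1=2, p2=3, p3=2, p4=2, p5=3, p6=0, p7=4) → (p0=3, p1=2, p2=3, p3=2, p4=2, p5=5, p6=0, p7=4)
step 2: fire α:  (p0=3, p1=2, p2=3, p3=2, p4=2, p5=5, p6=0, p7=4) → (p0=6, p1=2, p2=3, p3=2, p4=2, p5=7, p6=0, p7=4)
step 3: fire β:  (p0=6, p1=2, p2=3, p3=2, p4=2, p5=7, p6=0, p7=4) → (p0=3, p1=4, p2=0, p3=5, p4=2, p5=4, p6=0, p7=7)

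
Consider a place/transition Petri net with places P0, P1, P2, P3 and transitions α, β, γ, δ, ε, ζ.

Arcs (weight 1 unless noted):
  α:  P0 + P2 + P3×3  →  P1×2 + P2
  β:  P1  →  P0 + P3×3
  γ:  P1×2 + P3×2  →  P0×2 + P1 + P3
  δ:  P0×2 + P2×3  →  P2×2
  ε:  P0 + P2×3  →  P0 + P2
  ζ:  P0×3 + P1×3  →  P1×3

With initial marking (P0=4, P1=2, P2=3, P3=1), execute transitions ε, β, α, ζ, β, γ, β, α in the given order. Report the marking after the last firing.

step 1: fire ε:  (P0=4, P1=2, P2=3, P3=1) → (P0=4, P1=2, P2=1, P3=1)
step 2: fire β:  (P0=4, P1=2, P2=1, P3=1) → (P0=5, P1=1, P2=1, P3=4)
step 3: fire α:  (P0=5, P1=1, P2=1, P3=4) → (P0=4, P1=3, P2=1, P3=1)
step 4: fire ζ:  (P0=4, P1=3, P2=1, P3=1) → (P0=1, P1=3, P2=1, P3=1)
step 5: fire β:  (P0=1, P1=3, P2=1, P3=1) → (P0=2, P1=2, P2=1, P3=4)
step 6: fire γ:  (P0=2, P1=2, P2=1, P3=4) → (P0=4, P1=1, P2=1, P3=3)
step 7: fire β:  (P0=4, P1=1, P2=1, P3=3) → (P0=5, P1=0, P2=1, P3=6)
step 8: fire α:  (P0=5, P1=0, P2=1, P3=6) → (P0=4, P1=2, P2=1, P3=3)

(P0=4, P1=2, P2=1, P3=3)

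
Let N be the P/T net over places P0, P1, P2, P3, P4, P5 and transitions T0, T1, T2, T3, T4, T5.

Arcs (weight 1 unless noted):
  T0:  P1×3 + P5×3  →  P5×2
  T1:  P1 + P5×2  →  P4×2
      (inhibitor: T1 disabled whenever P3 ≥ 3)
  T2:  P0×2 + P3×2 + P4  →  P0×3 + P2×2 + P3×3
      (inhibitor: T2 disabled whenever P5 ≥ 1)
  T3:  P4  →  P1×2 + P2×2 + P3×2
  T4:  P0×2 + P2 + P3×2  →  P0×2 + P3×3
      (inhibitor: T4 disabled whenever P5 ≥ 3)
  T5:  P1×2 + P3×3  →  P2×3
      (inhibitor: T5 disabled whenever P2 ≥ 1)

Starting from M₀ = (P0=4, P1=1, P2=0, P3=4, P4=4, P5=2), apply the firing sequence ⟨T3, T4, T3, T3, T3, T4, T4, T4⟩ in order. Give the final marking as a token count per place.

step 1: fire T3:  (P0=4, P1=1, P2=0, P3=4, P4=4, P5=2) → (P0=4, P1=3, P2=2, P3=6, P4=3, P5=2)
step 2: fire T4:  (P0=4, P1=3, P2=2, P3=6, P4=3, P5=2) → (P0=4, P1=3, P2=1, P3=7, P4=3, P5=2)
step 3: fire T3:  (P0=4, P1=3, P2=1, P3=7, P4=3, P5=2) → (P0=4, P1=5, P2=3, P3=9, P4=2, P5=2)
step 4: fire T3:  (P0=4, P1=5, P2=3, P3=9, P4=2, P5=2) → (P0=4, P1=7, P2=5, P3=11, P4=1, P5=2)
step 5: fire T3:  (P0=4, P1=7, P2=5, P3=11, P4=1, P5=2) → (P0=4, P1=9, P2=7, P3=13, P4=0, P5=2)
step 6: fire T4:  (P0=4, P1=9, P2=7, P3=13, P4=0, P5=2) → (P0=4, P1=9, P2=6, P3=14, P4=0, P5=2)
step 7: fire T4:  (P0=4, P1=9, P2=6, P3=14, P4=0, P5=2) → (P0=4, P1=9, P2=5, P3=15, P4=0, P5=2)
step 8: fire T4:  (P0=4, P1=9, P2=5, P3=15, P4=0, P5=2) → (P0=4, P1=9, P2=4, P3=16, P4=0, P5=2)

(P0=4, P1=9, P2=4, P3=16, P4=0, P5=2)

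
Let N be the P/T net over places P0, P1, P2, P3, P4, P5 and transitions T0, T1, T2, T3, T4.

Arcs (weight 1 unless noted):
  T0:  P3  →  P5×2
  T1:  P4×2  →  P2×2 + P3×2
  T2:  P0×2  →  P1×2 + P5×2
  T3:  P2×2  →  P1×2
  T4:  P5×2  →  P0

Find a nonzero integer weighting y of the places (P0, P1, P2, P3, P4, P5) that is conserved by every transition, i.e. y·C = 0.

Incidence matrix C (rows=places, cols=transitions):
       T0   T1   T2   T3   T4
   P0   0    0   -2    0    1
   P1   0    0    2    2    0
   P2   0    2    0   -2    0
   P3  -1    2    0    0    0
   P4   0   -2    0    0    0
   P5   2    0    2    0   -2

Candidate y = [2, 1, 1, 2, 3, 1]; check y·C column-wise:
  col T0: 2·0 + 1·0 + 1·0 + 2·-1 + 3·0 + 1·2 = 0
  col T1: 2·0 + 1·0 + 1·2 + 2·2 + 3·-2 + 1·0 = 0
  col T2: 2·-2 + 1·2 + 1·0 + 2·0 + 3·0 + 1·2 = 0
  col T3: 2·0 + 1·2 + 1·-2 + 2·0 + 3·0 + 1·0 = 0
  col T4: 2·1 + 1·0 + 1·0 + 2·0 + 3·0 + 1·-2 = 0

y = (P0:2, P1:1, P2:1, P3:2, P4:3, P5:1)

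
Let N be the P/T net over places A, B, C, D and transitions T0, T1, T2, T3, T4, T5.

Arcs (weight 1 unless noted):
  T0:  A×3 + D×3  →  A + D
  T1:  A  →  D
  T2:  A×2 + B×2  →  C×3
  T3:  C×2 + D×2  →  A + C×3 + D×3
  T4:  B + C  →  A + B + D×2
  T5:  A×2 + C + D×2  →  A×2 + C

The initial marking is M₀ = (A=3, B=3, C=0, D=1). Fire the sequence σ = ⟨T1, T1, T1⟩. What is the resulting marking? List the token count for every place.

(A=0, B=3, C=0, D=4)

step 1: fire T1:  (A=3, B=3, C=0, D=1) → (A=2, B=3, C=0, D=2)
step 2: fire T1:  (A=2, B=3, C=0, D=2) → (A=1, B=3, C=0, D=3)
step 3: fire T1:  (A=1, B=3, C=0, D=3) → (A=0, B=3, C=0, D=4)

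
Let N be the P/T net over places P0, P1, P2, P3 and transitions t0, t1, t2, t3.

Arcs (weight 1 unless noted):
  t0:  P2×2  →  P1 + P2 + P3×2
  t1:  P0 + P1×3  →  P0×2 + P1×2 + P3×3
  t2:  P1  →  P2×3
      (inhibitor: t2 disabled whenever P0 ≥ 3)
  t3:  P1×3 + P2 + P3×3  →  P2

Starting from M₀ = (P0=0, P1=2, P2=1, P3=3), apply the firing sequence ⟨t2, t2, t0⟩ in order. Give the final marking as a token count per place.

step 1: fire t2:  (P0=0, P1=2, P2=1, P3=3) → (P0=0, P1=1, P2=4, P3=3)
step 2: fire t2:  (P0=0, P1=1, P2=4, P3=3) → (P0=0, P1=0, P2=7, P3=3)
step 3: fire t0:  (P0=0, P1=0, P2=7, P3=3) → (P0=0, P1=1, P2=6, P3=5)

(P0=0, P1=1, P2=6, P3=5)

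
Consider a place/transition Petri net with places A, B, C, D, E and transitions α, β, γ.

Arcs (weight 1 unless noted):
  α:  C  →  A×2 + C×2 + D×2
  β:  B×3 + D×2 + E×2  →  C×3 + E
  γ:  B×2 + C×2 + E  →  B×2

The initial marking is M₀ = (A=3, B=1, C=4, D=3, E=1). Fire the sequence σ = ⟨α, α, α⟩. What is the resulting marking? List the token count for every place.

(A=9, B=1, C=7, D=9, E=1)

step 1: fire α:  (A=3, B=1, C=4, D=3, E=1) → (A=5, B=1, C=5, D=5, E=1)
step 2: fire α:  (A=5, B=1, C=5, D=5, E=1) → (A=7, B=1, C=6, D=7, E=1)
step 3: fire α:  (A=7, B=1, C=6, D=7, E=1) → (A=9, B=1, C=7, D=9, E=1)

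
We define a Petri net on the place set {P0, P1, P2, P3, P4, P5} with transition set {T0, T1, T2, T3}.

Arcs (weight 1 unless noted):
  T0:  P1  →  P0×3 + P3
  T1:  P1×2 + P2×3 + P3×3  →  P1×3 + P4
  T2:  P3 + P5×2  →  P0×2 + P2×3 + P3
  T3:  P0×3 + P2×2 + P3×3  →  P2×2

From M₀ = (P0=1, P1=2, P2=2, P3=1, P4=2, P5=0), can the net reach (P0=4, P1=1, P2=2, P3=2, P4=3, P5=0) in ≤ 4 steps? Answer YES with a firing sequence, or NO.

depth 0: 1 marking
depth 1: 2 markings reached so far
depth 2: 3 markings reached so far
depth 3: 4 markings reached so far
depth 4: 4 markings reached so far
(frontier empty at depth 4; search complete)
target is not among the 4 markings reachable within 4 steps

NO — not reachable within 4 firings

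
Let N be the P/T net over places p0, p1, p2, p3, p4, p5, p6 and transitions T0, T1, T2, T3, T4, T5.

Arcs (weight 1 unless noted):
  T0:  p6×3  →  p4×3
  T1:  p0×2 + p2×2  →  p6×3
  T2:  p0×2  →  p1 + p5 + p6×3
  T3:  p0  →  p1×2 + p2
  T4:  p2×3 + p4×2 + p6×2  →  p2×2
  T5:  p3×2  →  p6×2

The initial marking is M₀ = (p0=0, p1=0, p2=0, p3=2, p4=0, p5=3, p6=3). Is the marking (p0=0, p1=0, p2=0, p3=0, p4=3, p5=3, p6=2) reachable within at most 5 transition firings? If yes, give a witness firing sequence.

step 1: fire T0:  (p0=0, p1=0, p2=0, p3=2, p4=0, p5=3, p6=3) → (p0=0, p1=0, p2=0, p3=2, p4=3, p5=3, p6=0)
step 2: fire T5:  (p0=0, p1=0, p2=0, p3=2, p4=3, p5=3, p6=0) → (p0=0, p1=0, p2=0, p3=0, p4=3, p5=3, p6=2)

YES — reachable via ⟨T0, T5⟩ (2 firings)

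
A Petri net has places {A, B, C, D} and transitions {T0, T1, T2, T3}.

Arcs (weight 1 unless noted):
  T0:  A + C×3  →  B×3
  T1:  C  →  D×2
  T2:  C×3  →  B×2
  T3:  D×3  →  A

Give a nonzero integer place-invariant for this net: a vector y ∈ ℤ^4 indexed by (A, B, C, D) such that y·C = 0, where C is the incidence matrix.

Incidence matrix C (rows=places, cols=transitions):
       T0   T1   T2   T3
    A  -1    0    0    1
    B   3    0    2    0
    C  -3   -1   -3    0
    D   0    2    0   -3

Candidate y = [3, 3, 2, 1]; check y·C column-wise:
  col T0: 3·-1 + 3·3 + 2·-3 + 1·0 = 0
  col T1: 3·0 + 3·0 + 2·-1 + 1·2 = 0
  col T2: 3·0 + 3·2 + 2·-3 + 1·0 = 0
  col T3: 3·1 + 3·0 + 2·0 + 1·-3 = 0

y = (A:3, B:3, C:2, D:1)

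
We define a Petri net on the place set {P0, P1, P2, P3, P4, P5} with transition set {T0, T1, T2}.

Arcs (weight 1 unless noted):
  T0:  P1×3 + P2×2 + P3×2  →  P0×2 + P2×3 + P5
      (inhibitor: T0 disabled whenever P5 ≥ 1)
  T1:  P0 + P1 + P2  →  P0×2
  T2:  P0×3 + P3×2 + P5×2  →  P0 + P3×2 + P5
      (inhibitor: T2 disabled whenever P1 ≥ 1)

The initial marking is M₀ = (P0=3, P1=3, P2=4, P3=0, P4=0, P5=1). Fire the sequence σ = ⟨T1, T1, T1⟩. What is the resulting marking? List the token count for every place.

(P0=6, P1=0, P2=1, P3=0, P4=0, P5=1)

step 1: fire T1:  (P0=3, P1=3, P2=4, P3=0, P4=0, P5=1) → (P0=4, P1=2, P2=3, P3=0, P4=0, P5=1)
step 2: fire T1:  (P0=4, P1=2, P2=3, P3=0, P4=0, P5=1) → (P0=5, P1=1, P2=2, P3=0, P4=0, P5=1)
step 3: fire T1:  (P0=5, P1=1, P2=2, P3=0, P4=0, P5=1) → (P0=6, P1=0, P2=1, P3=0, P4=0, P5=1)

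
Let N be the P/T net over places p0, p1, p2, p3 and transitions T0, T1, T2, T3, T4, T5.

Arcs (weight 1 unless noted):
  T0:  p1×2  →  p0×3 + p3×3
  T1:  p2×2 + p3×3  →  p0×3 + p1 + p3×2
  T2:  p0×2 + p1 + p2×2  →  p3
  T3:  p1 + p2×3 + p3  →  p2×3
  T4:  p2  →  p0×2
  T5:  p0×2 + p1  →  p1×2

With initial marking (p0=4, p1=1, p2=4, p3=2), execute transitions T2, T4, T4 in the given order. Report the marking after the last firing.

step 1: fire T2:  (p0=4, p1=1, p2=4, p3=2) → (p0=2, p1=0, p2=2, p3=3)
step 2: fire T4:  (p0=2, p1=0, p2=2, p3=3) → (p0=4, p1=0, p2=1, p3=3)
step 3: fire T4:  (p0=4, p1=0, p2=1, p3=3) → (p0=6, p1=0, p2=0, p3=3)

(p0=6, p1=0, p2=0, p3=3)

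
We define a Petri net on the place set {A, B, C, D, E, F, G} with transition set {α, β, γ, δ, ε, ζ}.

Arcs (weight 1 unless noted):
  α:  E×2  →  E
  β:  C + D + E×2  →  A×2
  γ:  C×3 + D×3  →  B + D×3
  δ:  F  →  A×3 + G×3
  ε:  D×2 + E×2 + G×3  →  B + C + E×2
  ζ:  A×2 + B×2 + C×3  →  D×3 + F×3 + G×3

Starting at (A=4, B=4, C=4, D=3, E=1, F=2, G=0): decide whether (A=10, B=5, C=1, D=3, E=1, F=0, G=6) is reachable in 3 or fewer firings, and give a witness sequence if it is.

YES — reachable via ⟨γ, δ, δ⟩ (3 firings)

step 1: fire γ:  (A=4, B=4, C=4, D=3, E=1, F=2, G=0) → (A=4, B=5, C=1, D=3, E=1, F=2, G=0)
step 2: fire δ:  (A=4, B=5, C=1, D=3, E=1, F=2, G=0) → (A=7, B=5, C=1, D=3, E=1, F=1, G=3)
step 3: fire δ:  (A=7, B=5, C=1, D=3, E=1, F=1, G=3) → (A=10, B=5, C=1, D=3, E=1, F=0, G=6)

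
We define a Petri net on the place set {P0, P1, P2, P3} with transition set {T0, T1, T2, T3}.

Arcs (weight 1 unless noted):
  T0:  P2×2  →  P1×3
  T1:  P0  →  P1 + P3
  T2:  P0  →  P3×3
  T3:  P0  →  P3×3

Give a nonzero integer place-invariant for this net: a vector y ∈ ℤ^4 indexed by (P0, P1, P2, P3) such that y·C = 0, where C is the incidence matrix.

Incidence matrix C (rows=places, cols=transitions):
       T0   T1   T2   T3
   P0   0   -1   -1   -1
   P1   3    1    0    0
   P2  -2    0    0    0
   P3   0    1    3    3

Candidate y = [3, 2, 3, 1]; check y·C column-wise:
  col T0: 3·0 + 2·3 + 3·-2 + 1·0 = 0
  col T1: 3·-1 + 2·1 + 3·0 + 1·1 = 0
  col T2: 3·-1 + 2·0 + 3·0 + 1·3 = 0
  col T3: 3·-1 + 2·0 + 3·0 + 1·3 = 0

y = (P0:3, P1:2, P2:3, P3:1)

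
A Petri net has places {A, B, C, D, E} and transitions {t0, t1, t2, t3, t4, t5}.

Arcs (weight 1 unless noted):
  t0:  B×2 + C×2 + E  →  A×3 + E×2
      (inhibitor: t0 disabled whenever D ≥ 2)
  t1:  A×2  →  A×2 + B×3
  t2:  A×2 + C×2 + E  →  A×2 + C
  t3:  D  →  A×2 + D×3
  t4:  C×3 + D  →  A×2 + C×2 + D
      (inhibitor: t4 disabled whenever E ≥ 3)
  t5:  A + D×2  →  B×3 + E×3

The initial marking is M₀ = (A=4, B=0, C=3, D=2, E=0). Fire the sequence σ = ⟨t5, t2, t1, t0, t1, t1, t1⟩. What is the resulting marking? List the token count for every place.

step 1: fire t5:  (A=4, B=0, C=3, D=2, E=0) → (A=3, B=3, C=3, D=0, E=3)
step 2: fire t2:  (A=3, B=3, C=3, D=0, E=3) → (A=3, B=3, C=2, D=0, E=2)
step 3: fire t1:  (A=3, B=3, C=2, D=0, E=2) → (A=3, B=6, C=2, D=0, E=2)
step 4: fire t0:  (A=3, B=6, C=2, D=0, E=2) → (A=6, B=4, C=0, D=0, E=3)
step 5: fire t1:  (A=6, B=4, C=0, D=0, E=3) → (A=6, B=7, C=0, D=0, E=3)
step 6: fire t1:  (A=6, B=7, C=0, D=0, E=3) → (A=6, B=10, C=0, D=0, E=3)
step 7: fire t1:  (A=6, B=10, C=0, D=0, E=3) → (A=6, B=13, C=0, D=0, E=3)

(A=6, B=13, C=0, D=0, E=3)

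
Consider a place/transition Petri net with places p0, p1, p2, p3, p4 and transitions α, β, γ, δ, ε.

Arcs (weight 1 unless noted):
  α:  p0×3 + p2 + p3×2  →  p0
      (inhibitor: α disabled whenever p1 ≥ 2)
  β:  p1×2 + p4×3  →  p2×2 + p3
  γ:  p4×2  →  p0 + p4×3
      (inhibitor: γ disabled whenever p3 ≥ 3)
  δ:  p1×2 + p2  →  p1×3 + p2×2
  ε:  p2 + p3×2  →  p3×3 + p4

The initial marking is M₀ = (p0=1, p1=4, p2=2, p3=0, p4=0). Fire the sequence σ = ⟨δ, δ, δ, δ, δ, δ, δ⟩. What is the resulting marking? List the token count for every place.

step 1: fire δ:  (p0=1, p1=4, p2=2, p3=0, p4=0) → (p0=1, p1=5, p2=3, p3=0, p4=0)
step 2: fire δ:  (p0=1, p1=5, p2=3, p3=0, p4=0) → (p0=1, p1=6, p2=4, p3=0, p4=0)
step 3: fire δ:  (p0=1, p1=6, p2=4, p3=0, p4=0) → (p0=1, p1=7, p2=5, p3=0, p4=0)
step 4: fire δ:  (p0=1, p1=7, p2=5, p3=0, p4=0) → (p0=1, p1=8, p2=6, p3=0, p4=0)
step 5: fire δ:  (p0=1, p1=8, p2=6, p3=0, p4=0) → (p0=1, p1=9, p2=7, p3=0, p4=0)
step 6: fire δ:  (p0=1, p1=9, p2=7, p3=0, p4=0) → (p0=1, p1=10, p2=8, p3=0, p4=0)
step 7: fire δ:  (p0=1, p1=10, p2=8, p3=0, p4=0) → (p0=1, p1=11, p2=9, p3=0, p4=0)

(p0=1, p1=11, p2=9, p3=0, p4=0)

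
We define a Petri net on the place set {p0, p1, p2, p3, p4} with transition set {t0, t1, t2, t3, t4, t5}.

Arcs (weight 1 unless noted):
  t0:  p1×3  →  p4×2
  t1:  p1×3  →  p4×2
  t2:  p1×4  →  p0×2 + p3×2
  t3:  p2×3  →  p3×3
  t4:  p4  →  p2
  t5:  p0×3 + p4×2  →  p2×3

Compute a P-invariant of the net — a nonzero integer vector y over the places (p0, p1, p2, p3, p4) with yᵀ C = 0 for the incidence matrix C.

Incidence matrix C (rows=places, cols=transitions):
       t0   t1   t2   t3   t4   t5
   p0   0    0    2    0    0   -3
   p1  -3   -3   -4    0    0    0
   p2   0    0    0   -3    1    3
   p3   0    0    2    3    0    0
   p4   2    2    0    0   -1   -2

Candidate y = [1, 2, 3, 3, 3]; check y·C column-wise:
  col t0: 1·0 + 2·-3 + 3·0 + 3·0 + 3·2 = 0
  col t1: 1·0 + 2·-3 + 3·0 + 3·0 + 3·2 = 0
  col t2: 1·2 + 2·-4 + 3·0 + 3·2 + 3·0 = 0
  col t3: 1·0 + 2·0 + 3·-3 + 3·3 + 3·0 = 0
  col t4: 1·0 + 2·0 + 3·1 + 3·0 + 3·-1 = 0
  col t5: 1·-3 + 2·0 + 3·3 + 3·0 + 3·-2 = 0

y = (p0:1, p1:2, p2:3, p3:3, p4:3)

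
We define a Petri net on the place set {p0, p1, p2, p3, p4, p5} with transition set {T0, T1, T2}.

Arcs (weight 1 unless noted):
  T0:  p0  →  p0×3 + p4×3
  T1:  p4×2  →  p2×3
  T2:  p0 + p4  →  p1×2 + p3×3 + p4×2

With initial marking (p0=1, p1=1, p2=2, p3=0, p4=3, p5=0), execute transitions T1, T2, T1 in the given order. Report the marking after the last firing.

step 1: fire T1:  (p0=1, p1=1, p2=2, p3=0, p4=3, p5=0) → (p0=1, p1=1, p2=5, p3=0, p4=1, p5=0)
step 2: fire T2:  (p0=1, p1=1, p2=5, p3=0, p4=1, p5=0) → (p0=0, p1=3, p2=5, p3=3, p4=2, p5=0)
step 3: fire T1:  (p0=0, p1=3, p2=5, p3=3, p4=2, p5=0) → (p0=0, p1=3, p2=8, p3=3, p4=0, p5=0)

(p0=0, p1=3, p2=8, p3=3, p4=0, p5=0)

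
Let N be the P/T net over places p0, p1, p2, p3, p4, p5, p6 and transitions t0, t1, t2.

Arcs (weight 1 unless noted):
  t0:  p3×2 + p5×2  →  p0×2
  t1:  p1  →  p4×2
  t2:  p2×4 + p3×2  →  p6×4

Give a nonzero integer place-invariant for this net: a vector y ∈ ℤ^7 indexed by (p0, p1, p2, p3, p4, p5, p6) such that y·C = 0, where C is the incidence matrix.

y = (p0:2, p1:0, p2:-1, p3:2, p4:0, p5:0, p6:0)

Incidence matrix C (rows=places, cols=transitions):
       t0   t1   t2
   p0   2    0    0
   p1   0   -1    0
   p2   0    0   -4
   p3  -2    0   -2
   p4   0    2    0
   p5  -2    0    0
   p6   0    0    4

Candidate y = [2, 0, -1, 2, 0, 0, 0]; check y·C column-wise:
  col t0: 2·2 + -1·0 + 2·-2 + 0·-2 = 0
  col t1: 2·0 + 0·-1 + -1·0 + 2·0 + 0·2 = 0
  col t2: 2·0 + -1·-4 + 2·-2 + 0·4 = 0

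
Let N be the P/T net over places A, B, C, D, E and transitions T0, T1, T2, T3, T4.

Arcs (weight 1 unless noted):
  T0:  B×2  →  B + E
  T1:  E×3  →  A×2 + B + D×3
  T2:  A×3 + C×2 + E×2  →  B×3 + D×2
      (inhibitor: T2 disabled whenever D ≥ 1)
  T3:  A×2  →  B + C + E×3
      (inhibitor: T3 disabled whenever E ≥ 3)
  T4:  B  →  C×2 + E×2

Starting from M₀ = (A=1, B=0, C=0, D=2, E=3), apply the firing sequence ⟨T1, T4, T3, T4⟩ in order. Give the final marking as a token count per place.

(A=1, B=0, C=5, D=5, E=7)

step 1: fire T1:  (A=1, B=0, C=0, D=2, E=3) → (A=3, B=1, C=0, D=5, E=0)
step 2: fire T4:  (A=3, B=1, C=0, D=5, E=0) → (A=3, B=0, C=2, D=5, E=2)
step 3: fire T3:  (A=3, B=0, C=2, D=5, E=2) → (A=1, B=1, C=3, D=5, E=5)
step 4: fire T4:  (A=1, B=1, C=3, D=5, E=5) → (A=1, B=0, C=5, D=5, E=7)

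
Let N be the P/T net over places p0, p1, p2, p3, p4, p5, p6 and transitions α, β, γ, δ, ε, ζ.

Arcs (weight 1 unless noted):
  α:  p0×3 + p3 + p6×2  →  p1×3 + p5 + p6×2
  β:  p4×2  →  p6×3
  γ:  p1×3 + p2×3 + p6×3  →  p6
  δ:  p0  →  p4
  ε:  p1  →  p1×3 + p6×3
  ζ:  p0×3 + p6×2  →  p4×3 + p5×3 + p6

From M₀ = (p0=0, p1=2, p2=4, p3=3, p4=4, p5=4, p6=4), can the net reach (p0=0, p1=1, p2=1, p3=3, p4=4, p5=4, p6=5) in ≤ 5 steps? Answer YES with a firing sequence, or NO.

step 1: fire ε:  (p0=0, p1=2, p2=4, p3=3, p4=4, p5=4, p6=4) → (p0=0, p1=4, p2=4, p3=3, p4=4, p5=4, p6=7)
step 2: fire γ:  (p0=0, p1=4, p2=4, p3=3, p4=4, p5=4, p6=7) → (p0=0, p1=1, p2=1, p3=3, p4=4, p5=4, p6=5)

YES — reachable via ⟨ε, γ⟩ (2 firings)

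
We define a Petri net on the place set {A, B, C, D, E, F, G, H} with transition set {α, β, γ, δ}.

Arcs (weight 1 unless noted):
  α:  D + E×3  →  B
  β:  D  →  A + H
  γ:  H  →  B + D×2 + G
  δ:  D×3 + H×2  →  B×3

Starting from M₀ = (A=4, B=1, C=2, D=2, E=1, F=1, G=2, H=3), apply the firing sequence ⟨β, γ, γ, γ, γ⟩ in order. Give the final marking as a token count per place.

(A=5, B=5, C=2, D=9, E=1, F=1, G=6, H=0)

step 1: fire β:  (A=4, B=1, C=2, D=2, E=1, F=1, G=2, H=3) → (A=5, B=1, C=2, D=1, E=1, F=1, G=2, H=4)
step 2: fire γ:  (A=5, B=1, C=2, D=1, E=1, F=1, G=2, H=4) → (A=5, B=2, C=2, D=3, E=1, F=1, G=3, H=3)
step 3: fire γ:  (A=5, B=2, C=2, D=3, E=1, F=1, G=3, H=3) → (A=5, B=3, C=2, D=5, E=1, F=1, G=4, H=2)
step 4: fire γ:  (A=5, B=3, C=2, D=5, E=1, F=1, G=4, H=2) → (A=5, B=4, C=2, D=7, E=1, F=1, G=5, H=1)
step 5: fire γ:  (A=5, B=4, C=2, D=7, E=1, F=1, G=5, H=1) → (A=5, B=5, C=2, D=9, E=1, F=1, G=6, H=0)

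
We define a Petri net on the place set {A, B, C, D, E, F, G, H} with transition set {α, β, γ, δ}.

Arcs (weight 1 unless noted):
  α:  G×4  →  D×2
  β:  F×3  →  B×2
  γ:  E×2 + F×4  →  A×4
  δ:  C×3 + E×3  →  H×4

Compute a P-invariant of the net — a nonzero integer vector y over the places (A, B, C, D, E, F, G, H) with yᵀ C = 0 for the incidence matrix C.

Incidence matrix C (rows=places, cols=transitions):
        α    β    γ    δ
    A   0    0    4    0
    B   0    2    0    0
    C   0    0    0   -3
    D   2    0    0    0
    E   0    0   -2   -3
    F   0   -3   -4    0
    G  -4    0    0    0
    H   0    0    0    4

Candidate y = [1, 0, -2, 0, 2, 0, 0, 0]; check y·C column-wise:
  col α: 1·0 + -2·0 + 0·2 + 2·0 + 0·-4 = 0
  col β: 1·0 + 0·2 + -2·0 + 2·0 + 0·-3 = 0
  col γ: 1·4 + -2·0 + 2·-2 + 0·-4 = 0
  col δ: 1·0 + -2·-3 + 2·-3 + 0·4 = 0

y = (A:1, B:0, C:-2, D:0, E:2, F:0, G:0, H:0)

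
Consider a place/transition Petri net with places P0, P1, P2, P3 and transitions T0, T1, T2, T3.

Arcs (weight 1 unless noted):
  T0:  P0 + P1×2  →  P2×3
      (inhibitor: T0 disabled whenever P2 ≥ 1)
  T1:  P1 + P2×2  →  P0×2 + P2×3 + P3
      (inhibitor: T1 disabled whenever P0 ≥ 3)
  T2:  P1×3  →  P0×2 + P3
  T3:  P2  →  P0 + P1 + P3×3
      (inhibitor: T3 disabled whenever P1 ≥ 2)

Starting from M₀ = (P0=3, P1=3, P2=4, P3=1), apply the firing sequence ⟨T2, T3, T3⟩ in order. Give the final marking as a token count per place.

step 1: fire T2:  (P0=3, P1=3, P2=4, P3=1) → (P0=5, P1=0, P2=4, P3=2)
step 2: fire T3:  (P0=5, P1=0, P2=4, P3=2) → (P0=6, P1=1, P2=3, P3=5)
step 3: fire T3:  (P0=6, P1=1, P2=3, P3=5) → (P0=7, P1=2, P2=2, P3=8)

(P0=7, P1=2, P2=2, P3=8)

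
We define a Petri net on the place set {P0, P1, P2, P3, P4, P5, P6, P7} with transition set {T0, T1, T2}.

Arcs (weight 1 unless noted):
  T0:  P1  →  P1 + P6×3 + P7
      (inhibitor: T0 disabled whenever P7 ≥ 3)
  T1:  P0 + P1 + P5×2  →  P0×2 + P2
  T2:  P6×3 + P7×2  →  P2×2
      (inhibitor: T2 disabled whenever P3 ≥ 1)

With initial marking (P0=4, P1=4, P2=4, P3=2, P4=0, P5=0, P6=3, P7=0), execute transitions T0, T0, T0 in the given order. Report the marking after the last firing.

(P0=4, P1=4, P2=4, P3=2, P4=0, P5=0, P6=12, P7=3)

step 1: fire T0:  (P0=4, P1=4, P2=4, P3=2, P4=0, P5=0, P6=3, P7=0) → (P0=4, P1=4, P2=4, P3=2, P4=0, P5=0, P6=6, P7=1)
step 2: fire T0:  (P0=4, P1=4, P2=4, P3=2, P4=0, P5=0, P6=6, P7=1) → (P0=4, P1=4, P2=4, P3=2, P4=0, P5=0, P6=9, P7=2)
step 3: fire T0:  (P0=4, P1=4, P2=4, P3=2, P4=0, P5=0, P6=9, P7=2) → (P0=4, P1=4, P2=4, P3=2, P4=0, P5=0, P6=12, P7=3)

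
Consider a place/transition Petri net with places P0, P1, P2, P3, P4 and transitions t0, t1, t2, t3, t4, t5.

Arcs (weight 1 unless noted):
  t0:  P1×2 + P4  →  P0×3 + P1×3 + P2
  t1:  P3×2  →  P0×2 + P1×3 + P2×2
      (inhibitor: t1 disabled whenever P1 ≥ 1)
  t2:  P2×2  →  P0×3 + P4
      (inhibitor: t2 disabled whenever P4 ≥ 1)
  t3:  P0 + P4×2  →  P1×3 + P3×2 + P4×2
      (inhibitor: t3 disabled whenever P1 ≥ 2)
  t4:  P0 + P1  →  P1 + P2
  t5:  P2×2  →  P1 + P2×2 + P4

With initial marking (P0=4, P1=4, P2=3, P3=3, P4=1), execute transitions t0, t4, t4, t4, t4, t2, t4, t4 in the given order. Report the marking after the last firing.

(P0=4, P1=5, P2=8, P3=3, P4=1)

step 1: fire t0:  (P0=4, P1=4, P2=3, P3=3, P4=1) → (P0=7, P1=5, P2=4, P3=3, P4=0)
step 2: fire t4:  (P0=7, P1=5, P2=4, P3=3, P4=0) → (P0=6, P1=5, P2=5, P3=3, P4=0)
step 3: fire t4:  (P0=6, P1=5, P2=5, P3=3, P4=0) → (P0=5, P1=5, P2=6, P3=3, P4=0)
step 4: fire t4:  (P0=5, P1=5, P2=6, P3=3, P4=0) → (P0=4, P1=5, P2=7, P3=3, P4=0)
step 5: fire t4:  (P0=4, P1=5, P2=7, P3=3, P4=0) → (P0=3, P1=5, P2=8, P3=3, P4=0)
step 6: fire t2:  (P0=3, P1=5, P2=8, P3=3, P4=0) → (P0=6, P1=5, P2=6, P3=3, P4=1)
step 7: fire t4:  (P0=6, P1=5, P2=6, P3=3, P4=1) → (P0=5, P1=5, P2=7, P3=3, P4=1)
step 8: fire t4:  (P0=5, P1=5, P2=7, P3=3, P4=1) → (P0=4, P1=5, P2=8, P3=3, P4=1)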